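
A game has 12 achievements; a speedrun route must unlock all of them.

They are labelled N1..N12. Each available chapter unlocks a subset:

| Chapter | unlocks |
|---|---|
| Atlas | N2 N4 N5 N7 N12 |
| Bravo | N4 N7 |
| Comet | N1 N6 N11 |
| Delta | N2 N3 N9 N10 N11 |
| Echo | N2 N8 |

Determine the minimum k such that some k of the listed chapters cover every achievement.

Take {Atlas, Comet, Delta, Echo}. Their union is {N1, N2, N3, N4, N5, N6, N7, N8, N9, N10, N11, N12}, which is all 12 achievements.
Only Echo contains N8, so Echo is forced; the remaining 10 achievements need at least 3 more chapters (each remaining chapter adds at most 4) — so at least 4 chapters are needed, and 4 is optimal.

4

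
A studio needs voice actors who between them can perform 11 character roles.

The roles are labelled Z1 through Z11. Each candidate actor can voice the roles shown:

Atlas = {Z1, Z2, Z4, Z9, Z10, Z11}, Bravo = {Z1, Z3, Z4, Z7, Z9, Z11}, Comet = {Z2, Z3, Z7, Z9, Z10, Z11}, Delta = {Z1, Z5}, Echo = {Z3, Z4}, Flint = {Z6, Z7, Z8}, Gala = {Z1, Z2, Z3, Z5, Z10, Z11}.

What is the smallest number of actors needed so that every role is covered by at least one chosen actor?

3

Take {Bravo, Flint, Gala}. Their union is {Z1, Z2, Z3, Z4, Z5, Z6, Z7, Z8, Z9, Z10, Z11}, which is all 11 roles.
Only Flint contains Z6, so Flint is forced; the remaining 8 roles need at least 2 more actors (each remaining actor adds at most 6) — so at least 3 actors are needed, and 3 is optimal.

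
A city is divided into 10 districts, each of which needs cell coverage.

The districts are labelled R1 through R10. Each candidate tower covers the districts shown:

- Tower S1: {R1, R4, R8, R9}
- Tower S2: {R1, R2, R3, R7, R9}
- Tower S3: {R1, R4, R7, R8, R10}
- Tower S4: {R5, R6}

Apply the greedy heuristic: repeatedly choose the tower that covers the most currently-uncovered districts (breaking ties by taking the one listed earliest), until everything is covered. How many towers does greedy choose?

Greedy: pick S2 (covers 5 new) → pick S3 (covers 3 new) → pick S4 (covers 2 new). Total picks: 3.

3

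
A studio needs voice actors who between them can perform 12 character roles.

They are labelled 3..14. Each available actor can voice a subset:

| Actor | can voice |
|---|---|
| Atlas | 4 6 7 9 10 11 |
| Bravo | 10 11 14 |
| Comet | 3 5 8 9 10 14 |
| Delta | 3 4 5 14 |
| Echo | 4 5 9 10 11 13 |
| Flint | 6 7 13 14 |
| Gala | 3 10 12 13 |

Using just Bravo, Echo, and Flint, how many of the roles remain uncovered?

Union of Bravo, Echo, Flint = {4, 5, 6, 7, 9, 10, 11, 13, 14}.
Not covered: 3, 8, 12 — 3 roles.

3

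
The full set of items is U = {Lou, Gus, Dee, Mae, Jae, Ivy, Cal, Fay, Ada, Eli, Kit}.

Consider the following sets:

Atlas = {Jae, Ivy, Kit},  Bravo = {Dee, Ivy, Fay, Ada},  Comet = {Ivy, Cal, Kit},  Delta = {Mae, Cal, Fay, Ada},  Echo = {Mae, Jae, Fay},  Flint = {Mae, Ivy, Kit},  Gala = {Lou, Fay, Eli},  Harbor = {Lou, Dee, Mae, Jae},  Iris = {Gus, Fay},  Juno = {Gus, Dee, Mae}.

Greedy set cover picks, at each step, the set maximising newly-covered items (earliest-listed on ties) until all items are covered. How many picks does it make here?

5

Greedy: pick Bravo (covers 4 new) → pick Harbor (covers 3 new) → pick Comet (covers 2 new) → pick Gala (covers 1 new) → pick Iris (covers 1 new). Total picks: 5.
(The true minimum cover uses only 4 sets, so greedy is not optimal here.)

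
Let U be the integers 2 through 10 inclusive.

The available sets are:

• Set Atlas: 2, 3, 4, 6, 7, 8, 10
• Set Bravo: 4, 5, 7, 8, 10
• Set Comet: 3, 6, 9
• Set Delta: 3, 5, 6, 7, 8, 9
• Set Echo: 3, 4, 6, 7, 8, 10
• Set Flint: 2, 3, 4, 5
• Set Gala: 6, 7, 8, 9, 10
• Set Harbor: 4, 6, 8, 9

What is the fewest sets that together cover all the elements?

Atlas and Delta together: Atlas ∪ Delta = {2, 3, 4, 5, 6, 7, 8, 9, 10} — every element is covered.
No single set has all 9 elements (the largest, Atlas, has 7), so 2 is optimal.

2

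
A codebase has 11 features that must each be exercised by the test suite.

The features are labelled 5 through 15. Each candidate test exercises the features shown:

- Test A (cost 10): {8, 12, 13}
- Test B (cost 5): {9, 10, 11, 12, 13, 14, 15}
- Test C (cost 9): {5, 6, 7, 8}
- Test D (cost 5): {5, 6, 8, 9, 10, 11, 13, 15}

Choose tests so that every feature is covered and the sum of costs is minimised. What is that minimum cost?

B, C together cover every feature (B ∪ C = {5, 6, 7, 8, 9, 10, 11, 12, 13, 14, 15}); total cost 5 + 9 = 14.
The greedy pick D, B, C costs 19; no covering selection beats 14.

14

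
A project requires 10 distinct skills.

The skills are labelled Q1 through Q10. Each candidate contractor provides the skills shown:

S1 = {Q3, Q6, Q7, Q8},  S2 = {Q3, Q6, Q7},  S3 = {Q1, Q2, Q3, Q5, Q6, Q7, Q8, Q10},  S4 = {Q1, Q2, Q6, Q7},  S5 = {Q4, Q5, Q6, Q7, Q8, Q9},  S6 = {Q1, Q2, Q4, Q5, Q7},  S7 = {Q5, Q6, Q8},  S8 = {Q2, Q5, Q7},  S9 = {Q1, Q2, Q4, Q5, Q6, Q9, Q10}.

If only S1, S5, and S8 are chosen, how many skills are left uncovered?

2

Union of S1, S5, S8 = {Q2, Q3, Q4, Q5, Q6, Q7, Q8, Q9}.
Not covered: Q1, Q10 — 2 skills.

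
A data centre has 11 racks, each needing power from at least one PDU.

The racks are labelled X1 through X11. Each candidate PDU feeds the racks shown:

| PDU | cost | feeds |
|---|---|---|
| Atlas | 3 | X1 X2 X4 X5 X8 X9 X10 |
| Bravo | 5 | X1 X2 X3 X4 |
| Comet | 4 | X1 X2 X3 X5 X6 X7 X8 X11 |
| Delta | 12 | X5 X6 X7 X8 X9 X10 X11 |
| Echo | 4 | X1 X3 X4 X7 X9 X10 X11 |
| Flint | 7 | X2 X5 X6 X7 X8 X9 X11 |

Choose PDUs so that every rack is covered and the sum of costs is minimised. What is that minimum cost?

7

Atlas, Comet together cover every rack (Atlas ∪ Comet = {X1, X2, X3, X4, X5, X6, X7, X8, X9, X10, X11}); total cost 3 + 4 = 7.
No covering selection has total cost below 7.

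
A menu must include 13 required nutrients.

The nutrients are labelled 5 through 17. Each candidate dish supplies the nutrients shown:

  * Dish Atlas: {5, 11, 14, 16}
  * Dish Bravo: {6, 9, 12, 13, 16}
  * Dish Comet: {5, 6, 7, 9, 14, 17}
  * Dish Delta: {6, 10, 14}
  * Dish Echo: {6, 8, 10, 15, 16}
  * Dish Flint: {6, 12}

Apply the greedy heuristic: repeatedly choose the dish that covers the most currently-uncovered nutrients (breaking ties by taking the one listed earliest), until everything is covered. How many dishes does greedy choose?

Greedy: pick Comet (covers 6 new) → pick Echo (covers 4 new) → pick Bravo (covers 2 new) → pick Atlas (covers 1 new). Total picks: 4.

4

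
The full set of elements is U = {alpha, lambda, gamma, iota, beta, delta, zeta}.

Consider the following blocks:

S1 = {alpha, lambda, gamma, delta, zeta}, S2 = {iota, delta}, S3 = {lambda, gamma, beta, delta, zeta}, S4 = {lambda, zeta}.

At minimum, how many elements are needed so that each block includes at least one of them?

2

H = {lambda, iota} meets every block (each contains at least one member of H), and |H| = 2.
The blocks S2, S4 are pairwise disjoint, so any hitting set needs a separate element for each — at least 2. Hence 2 is optimal.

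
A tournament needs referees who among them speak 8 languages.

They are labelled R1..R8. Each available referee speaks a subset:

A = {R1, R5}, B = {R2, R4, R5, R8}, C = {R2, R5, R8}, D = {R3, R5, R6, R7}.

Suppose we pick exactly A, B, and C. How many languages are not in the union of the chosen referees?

Union of A, B, C = {R1, R2, R4, R5, R8}.
Not covered: R3, R6, R7 — 3 languages.

3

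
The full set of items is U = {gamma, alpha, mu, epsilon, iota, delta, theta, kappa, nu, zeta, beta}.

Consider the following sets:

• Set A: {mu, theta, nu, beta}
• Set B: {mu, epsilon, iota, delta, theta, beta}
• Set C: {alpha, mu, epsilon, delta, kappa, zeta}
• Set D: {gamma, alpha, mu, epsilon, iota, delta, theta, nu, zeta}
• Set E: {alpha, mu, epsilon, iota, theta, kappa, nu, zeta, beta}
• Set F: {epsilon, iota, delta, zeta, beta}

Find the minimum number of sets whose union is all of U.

D and E cover everything between them: the union {gamma, alpha, mu, epsilon, iota, delta, theta, kappa, nu, zeta, beta} is all of U.
No single set has all 11 items (the largest, D, has 9), so 2 is optimal.

2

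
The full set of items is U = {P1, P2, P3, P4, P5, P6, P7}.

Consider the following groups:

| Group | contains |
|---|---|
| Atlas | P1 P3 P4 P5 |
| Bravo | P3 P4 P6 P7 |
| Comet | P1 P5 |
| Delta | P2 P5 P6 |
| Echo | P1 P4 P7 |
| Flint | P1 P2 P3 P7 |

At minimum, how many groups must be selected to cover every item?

Take {Atlas, Delta, Flint}. Their union is {P1, P2, P3, P4, P5, P6, P7}, which is all 7 items.
No 2 of the 6 groups cover everything (all 15 combinations miss at least one item), so 3 is optimal.

3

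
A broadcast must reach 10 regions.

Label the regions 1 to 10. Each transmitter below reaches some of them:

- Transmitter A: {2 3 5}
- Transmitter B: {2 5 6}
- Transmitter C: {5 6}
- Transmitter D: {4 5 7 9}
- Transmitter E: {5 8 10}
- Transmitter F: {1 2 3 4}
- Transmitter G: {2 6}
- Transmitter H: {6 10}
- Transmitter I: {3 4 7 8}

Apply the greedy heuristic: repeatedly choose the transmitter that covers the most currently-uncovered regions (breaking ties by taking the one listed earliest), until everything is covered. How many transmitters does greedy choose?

Greedy: pick D (covers 4 new) → pick F (covers 3 new) → pick E (covers 2 new) → pick B (covers 1 new). Total picks: 4.

4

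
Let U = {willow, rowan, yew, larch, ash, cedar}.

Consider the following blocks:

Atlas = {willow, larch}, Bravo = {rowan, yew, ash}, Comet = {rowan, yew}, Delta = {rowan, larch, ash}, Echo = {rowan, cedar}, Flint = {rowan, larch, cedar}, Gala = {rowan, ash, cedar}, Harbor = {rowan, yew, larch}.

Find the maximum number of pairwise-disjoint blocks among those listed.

2

Atlas, Gala are pairwise disjoint (Atlas={willow,larch}; Gala={rowan,ash,cedar}).
Every remaining block overlaps one of these, and no 3 of the listed blocks are pairwise disjoint, so 2 is the maximum.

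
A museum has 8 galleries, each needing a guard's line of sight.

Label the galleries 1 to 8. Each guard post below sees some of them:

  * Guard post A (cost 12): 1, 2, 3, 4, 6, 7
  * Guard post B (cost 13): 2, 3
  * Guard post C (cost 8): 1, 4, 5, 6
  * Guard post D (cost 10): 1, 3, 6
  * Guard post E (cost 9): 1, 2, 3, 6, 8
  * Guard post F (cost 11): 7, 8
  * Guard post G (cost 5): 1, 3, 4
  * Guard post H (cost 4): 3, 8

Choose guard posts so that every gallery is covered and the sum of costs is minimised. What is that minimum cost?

A, C, H together cover every gallery (A ∪ C ∪ H = {1, 2, 3, 4, 5, 6, 7, 8}); total cost 12 + 8 + 4 = 24.
The greedy pick G, E, C, F costs 33; no covering selection beats 24.

24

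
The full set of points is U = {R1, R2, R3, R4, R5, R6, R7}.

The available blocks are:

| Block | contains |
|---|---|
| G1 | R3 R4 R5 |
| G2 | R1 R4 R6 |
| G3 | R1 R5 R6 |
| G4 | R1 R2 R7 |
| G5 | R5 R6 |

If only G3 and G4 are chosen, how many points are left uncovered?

Union of G3, G4 = {R1, R2, R5, R6, R7}.
Not covered: R3, R4 — 2 points.

2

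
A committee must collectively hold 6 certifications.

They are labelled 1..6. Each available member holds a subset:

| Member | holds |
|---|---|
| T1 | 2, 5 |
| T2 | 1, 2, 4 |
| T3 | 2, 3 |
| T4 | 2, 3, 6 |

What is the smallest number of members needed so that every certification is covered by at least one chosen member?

3

Take {T1, T2, T4}. Their union is {1, 2, 3, 4, 5, 6}, which is all 6 certifications.
Only T2 contains 1, so T2 is forced; the remaining 3 certifications need at least 2 more members (each remaining member adds at most 2) — so at least 3 members are needed, and 3 is optimal.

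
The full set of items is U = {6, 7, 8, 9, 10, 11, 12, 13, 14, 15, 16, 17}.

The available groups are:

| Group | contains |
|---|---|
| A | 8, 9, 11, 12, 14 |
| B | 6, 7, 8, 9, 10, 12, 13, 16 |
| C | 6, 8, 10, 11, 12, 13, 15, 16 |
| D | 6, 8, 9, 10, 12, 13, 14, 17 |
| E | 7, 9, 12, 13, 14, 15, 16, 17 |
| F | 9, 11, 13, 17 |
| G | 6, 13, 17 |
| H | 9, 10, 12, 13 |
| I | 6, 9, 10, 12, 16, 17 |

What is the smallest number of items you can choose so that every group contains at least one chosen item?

The 2 items {9, 13} hit every group.
The groups A, G are pairwise disjoint, so any hitting set needs a separate item for each — at least 2. Hence 2 is optimal.

2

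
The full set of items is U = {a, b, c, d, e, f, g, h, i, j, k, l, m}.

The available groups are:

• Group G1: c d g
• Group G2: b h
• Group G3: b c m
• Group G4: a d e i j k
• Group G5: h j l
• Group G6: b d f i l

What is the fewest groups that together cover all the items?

Take {G1, G3, G4, G5, G6}. Their union is {a, b, c, d, e, f, g, h, i, j, k, l, m}, which is all 13 items.
No 4 of the 6 groups cover everything (all 15 combinations miss at least one item), so 5 is optimal.

5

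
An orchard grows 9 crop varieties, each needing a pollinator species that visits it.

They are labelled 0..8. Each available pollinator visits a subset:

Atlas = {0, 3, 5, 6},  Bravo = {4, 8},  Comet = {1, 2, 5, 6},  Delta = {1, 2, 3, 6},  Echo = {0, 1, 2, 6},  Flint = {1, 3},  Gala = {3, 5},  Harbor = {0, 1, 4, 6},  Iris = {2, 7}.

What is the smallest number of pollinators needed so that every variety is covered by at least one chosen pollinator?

4

Bravo and Gala and Harbor and Iris together: Bravo ∪ Gala ∪ Harbor ∪ Iris = {0, 1, 2, 3, 4, 5, 6, 7, 8} — every variety is covered.
No 3 of the 9 pollinators cover everything (all 84 combinations miss at least one variety), so 4 is optimal.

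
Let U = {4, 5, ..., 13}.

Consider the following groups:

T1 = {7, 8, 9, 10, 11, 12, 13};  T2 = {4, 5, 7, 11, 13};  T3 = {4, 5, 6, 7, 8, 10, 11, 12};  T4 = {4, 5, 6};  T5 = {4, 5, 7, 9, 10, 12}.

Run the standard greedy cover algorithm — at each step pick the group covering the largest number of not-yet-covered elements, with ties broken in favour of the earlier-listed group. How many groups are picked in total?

Greedy: pick T3 (covers 8 new) → pick T1 (covers 2 new). Total picks: 2.

2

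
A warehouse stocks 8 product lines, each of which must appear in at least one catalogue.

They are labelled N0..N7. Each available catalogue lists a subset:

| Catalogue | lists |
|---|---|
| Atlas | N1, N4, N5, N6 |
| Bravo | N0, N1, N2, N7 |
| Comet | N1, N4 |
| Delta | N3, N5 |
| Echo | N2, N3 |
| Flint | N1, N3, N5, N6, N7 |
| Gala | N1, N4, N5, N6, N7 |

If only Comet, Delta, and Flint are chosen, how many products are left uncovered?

2

Union of Comet, Delta, Flint = {N1, N3, N4, N5, N6, N7}.
Not covered: N0, N2 — 2 products.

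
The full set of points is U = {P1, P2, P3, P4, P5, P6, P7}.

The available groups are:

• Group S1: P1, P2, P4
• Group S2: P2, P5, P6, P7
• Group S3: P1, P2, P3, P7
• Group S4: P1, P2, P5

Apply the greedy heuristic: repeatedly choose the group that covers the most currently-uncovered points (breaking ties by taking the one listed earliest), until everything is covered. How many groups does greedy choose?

Greedy: pick S2 (covers 4 new) → pick S1 (covers 2 new) → pick S3 (covers 1 new). Total picks: 3.

3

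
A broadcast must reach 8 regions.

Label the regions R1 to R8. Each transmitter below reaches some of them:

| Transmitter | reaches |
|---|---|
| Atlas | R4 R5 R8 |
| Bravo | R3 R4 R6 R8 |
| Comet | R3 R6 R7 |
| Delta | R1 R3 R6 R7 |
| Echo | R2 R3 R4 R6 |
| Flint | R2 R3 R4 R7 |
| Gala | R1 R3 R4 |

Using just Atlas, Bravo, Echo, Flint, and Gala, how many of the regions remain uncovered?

0

Union of Atlas, Bravo, Echo, Flint, Gala = {R1, R2, R3, R4, R5, R6, R7, R8} — that's every region, so 0 are uncovered.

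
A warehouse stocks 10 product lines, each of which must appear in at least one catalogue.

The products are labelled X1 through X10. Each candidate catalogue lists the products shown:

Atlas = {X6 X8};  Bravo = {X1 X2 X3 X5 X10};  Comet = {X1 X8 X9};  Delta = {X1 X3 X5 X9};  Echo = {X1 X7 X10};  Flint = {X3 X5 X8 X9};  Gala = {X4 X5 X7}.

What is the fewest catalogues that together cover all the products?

Take {Atlas, Bravo, Delta, Gala}. Their union is {X1, X2, X3, X4, X5, X6, X7, X8, X9, X10}, which is all 10 products.
Only Bravo contains X2, so Bravo is forced; the remaining 5 products need at least 3 more catalogues (each remaining catalogue adds at most 2) — so at least 4 catalogues are needed, and 4 is optimal.

4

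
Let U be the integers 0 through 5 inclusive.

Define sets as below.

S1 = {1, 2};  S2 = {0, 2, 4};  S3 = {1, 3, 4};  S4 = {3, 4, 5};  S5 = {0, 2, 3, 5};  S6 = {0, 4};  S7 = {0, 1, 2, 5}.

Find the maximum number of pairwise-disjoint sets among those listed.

2

S1, S6 are pairwise disjoint (S1={1,2}; S6={0,4}).
Every remaining set overlaps one of these, and no 3 of the listed sets are pairwise disjoint, so 2 is the maximum.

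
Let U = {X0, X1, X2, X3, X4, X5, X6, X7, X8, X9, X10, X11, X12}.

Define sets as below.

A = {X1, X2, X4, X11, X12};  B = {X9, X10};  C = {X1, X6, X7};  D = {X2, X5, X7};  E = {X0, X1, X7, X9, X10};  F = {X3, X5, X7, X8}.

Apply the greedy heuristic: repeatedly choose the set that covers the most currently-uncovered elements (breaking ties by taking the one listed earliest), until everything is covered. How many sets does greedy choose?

Greedy: pick A (covers 5 new) → pick E (covers 4 new) → pick F (covers 3 new) → pick C (covers 1 new). Total picks: 4.

4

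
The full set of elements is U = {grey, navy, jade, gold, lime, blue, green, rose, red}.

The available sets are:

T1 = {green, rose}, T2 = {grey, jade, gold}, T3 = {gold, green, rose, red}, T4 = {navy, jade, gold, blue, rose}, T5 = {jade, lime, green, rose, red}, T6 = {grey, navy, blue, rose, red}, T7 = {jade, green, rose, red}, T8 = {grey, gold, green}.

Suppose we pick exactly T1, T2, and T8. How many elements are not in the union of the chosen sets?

4

Union of T1, T2, T8 = {grey, jade, gold, green, rose}.
Not covered: navy, lime, blue, red — 4 elements.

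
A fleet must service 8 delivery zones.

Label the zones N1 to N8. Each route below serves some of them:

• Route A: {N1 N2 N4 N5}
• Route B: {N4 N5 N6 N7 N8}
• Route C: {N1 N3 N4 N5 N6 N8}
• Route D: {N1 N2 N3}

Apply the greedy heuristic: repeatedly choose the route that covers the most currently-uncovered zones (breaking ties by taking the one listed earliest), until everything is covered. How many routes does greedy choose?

3

Greedy: pick C (covers 6 new) → pick A (covers 1 new) → pick B (covers 1 new). Total picks: 3.
(The true minimum cover uses only 2 routes, so greedy is not optimal here.)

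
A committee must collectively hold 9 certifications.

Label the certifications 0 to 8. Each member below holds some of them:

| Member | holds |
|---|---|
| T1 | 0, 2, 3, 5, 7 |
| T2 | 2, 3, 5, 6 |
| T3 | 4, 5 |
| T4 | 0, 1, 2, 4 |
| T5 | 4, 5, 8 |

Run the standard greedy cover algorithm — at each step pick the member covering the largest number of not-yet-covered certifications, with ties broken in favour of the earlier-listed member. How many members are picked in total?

Greedy: pick T1 (covers 5 new) → pick T4 (covers 2 new) → pick T2 (covers 1 new) → pick T5 (covers 1 new). Total picks: 4.

4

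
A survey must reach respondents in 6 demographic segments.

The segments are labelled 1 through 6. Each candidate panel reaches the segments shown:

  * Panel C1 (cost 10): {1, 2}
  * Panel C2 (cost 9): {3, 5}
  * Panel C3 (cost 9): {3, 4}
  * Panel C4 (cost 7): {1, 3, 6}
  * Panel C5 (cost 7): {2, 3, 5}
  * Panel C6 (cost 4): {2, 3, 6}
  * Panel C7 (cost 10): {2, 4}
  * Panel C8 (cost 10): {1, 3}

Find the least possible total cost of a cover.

23

C3, C4, C5 together cover every segment (C3 ∪ C4 ∪ C5 = {1, 2, 3, 4, 5, 6}); total cost 9 + 7 + 7 = 23.
The greedy pick C6, C4, C5, C3 costs 27; no covering selection beats 23.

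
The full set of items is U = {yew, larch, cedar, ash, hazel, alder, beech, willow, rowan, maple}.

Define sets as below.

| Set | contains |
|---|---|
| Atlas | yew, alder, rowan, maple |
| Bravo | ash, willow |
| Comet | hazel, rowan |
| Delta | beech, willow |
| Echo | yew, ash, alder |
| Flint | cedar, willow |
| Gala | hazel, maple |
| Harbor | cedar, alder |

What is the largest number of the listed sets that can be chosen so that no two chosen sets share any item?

3

Echo, Flint, Gala are pairwise disjoint (Echo={yew,ash,alder}; Flint={cedar,willow}; Gala={hazel,maple}).
Every remaining set overlaps one of these, and no 4 of the listed sets are pairwise disjoint, so 3 is the maximum.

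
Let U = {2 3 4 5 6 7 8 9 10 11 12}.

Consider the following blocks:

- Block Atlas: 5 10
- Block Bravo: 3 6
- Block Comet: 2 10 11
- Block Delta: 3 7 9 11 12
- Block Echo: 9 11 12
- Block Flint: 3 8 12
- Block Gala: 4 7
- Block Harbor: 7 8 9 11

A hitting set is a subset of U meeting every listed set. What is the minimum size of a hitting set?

H = {3, 4, 5, 11} meets every block (each contains at least one member of H), and |H| = 4.
The blocks Atlas, Bravo, Echo, Gala are pairwise disjoint, so any hitting set needs a separate point for each — at least 4. Hence 4 is optimal.

4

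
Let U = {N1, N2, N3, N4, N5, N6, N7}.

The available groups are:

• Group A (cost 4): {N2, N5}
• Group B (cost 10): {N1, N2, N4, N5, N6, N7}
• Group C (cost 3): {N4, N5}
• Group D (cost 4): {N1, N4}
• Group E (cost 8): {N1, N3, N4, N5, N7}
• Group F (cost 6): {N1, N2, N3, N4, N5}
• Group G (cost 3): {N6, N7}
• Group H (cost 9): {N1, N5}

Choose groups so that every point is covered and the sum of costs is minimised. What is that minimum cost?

F, G together cover every point (F ∪ G = {N1, N2, N3, N4, N5, N6, N7}); total cost 6 + 3 = 9.
No covering selection has total cost below 9.

9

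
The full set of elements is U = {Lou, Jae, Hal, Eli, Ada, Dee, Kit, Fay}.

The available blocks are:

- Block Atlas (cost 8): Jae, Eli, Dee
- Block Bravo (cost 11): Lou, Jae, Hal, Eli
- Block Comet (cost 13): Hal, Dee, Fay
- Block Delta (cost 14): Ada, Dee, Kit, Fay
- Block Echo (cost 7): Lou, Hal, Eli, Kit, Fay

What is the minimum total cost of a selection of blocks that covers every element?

25

Bravo, Delta together cover every element (Bravo ∪ Delta = {Lou, Jae, Hal, Eli, Ada, Dee, Kit, Fay}); total cost 11 + 14 = 25.
The greedy pick Echo, Atlas, Delta costs 29; no covering selection beats 25.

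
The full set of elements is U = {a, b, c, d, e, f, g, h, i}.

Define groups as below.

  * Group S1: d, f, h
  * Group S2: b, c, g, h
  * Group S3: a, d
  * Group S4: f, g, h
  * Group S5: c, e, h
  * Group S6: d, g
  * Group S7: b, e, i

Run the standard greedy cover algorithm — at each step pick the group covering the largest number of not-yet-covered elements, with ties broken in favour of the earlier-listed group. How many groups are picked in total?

Greedy: pick S2 (covers 4 new) → pick S1 (covers 2 new) → pick S7 (covers 2 new) → pick S3 (covers 1 new). Total picks: 4.

4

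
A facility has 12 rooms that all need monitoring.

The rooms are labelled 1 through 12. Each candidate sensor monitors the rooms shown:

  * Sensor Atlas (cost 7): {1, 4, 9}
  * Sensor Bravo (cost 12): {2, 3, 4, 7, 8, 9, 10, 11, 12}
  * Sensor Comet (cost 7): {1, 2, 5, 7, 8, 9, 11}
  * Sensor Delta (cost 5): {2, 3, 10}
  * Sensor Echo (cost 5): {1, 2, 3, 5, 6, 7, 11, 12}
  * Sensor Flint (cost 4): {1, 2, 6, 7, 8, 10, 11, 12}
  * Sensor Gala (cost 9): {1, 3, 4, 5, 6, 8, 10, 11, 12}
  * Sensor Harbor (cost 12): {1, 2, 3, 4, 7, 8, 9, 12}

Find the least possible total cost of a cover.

16

Atlas, Echo, Flint together cover every room (Atlas ∪ Echo ∪ Flint = {1, 2, 3, 4, 5, 6, 7, 8, 9, 10, 11, 12}); total cost 7 + 5 + 4 = 16.
No covering selection has total cost below 16.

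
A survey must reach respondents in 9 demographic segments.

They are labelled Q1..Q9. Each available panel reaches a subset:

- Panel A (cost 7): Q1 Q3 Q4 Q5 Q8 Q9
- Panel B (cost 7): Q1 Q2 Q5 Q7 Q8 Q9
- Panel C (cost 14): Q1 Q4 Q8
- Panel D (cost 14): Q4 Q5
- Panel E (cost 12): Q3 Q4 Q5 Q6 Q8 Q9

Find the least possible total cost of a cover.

B, E together cover every segment (B ∪ E = {Q1, Q2, Q3, Q4, Q5, Q6, Q7, Q8, Q9}); total cost 7 + 12 = 19.
The greedy pick A, B, E costs 26; no covering selection beats 19.

19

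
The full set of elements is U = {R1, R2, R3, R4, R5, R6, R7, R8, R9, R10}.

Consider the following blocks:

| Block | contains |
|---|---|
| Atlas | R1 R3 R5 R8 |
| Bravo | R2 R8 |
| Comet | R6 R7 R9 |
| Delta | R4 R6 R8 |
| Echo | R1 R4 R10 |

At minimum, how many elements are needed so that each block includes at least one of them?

H = {R7, R8, R10} meets every block (each contains at least one member of H), and |H| = 3.
The blocks Bravo, Comet, Echo are pairwise disjoint, so any hitting set needs a separate element for each — at least 3. Hence 3 is optimal.

3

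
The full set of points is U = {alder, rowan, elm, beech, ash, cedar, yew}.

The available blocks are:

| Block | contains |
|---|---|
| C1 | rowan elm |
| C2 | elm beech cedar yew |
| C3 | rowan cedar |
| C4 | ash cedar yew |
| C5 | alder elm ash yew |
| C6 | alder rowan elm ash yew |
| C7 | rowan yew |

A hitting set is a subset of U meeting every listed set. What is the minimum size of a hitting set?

H = {rowan, yew} meets every block (each contains at least one member of H), and |H| = 2.
The blocks C1, C4 are pairwise disjoint, so any hitting set needs a separate point for each — at least 2. Hence 2 is optimal.

2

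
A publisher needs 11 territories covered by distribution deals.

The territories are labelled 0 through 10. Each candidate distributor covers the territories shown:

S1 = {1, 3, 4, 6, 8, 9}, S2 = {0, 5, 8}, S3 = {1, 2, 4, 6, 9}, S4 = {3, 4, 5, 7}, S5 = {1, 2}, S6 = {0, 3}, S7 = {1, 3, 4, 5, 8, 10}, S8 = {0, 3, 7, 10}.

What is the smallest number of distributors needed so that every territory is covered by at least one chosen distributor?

3

Take {S2, S3, S8}. Their union is {0, 1, 2, 3, 4, 5, 6, 7, 8, 9, 10}, which is all 11 territories.
No 2 of the 8 distributors cover everything (all 28 combinations miss at least one territory), so 3 is optimal.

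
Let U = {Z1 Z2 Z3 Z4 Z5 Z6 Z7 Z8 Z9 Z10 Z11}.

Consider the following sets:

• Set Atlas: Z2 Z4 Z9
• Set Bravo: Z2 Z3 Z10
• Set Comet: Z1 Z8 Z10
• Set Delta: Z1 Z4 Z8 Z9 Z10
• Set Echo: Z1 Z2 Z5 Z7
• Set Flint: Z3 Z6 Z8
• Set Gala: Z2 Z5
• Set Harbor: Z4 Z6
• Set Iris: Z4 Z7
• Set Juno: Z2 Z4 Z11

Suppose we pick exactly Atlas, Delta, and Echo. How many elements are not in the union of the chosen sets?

Union of Atlas, Delta, Echo = {Z1, Z2, Z4, Z5, Z7, Z8, Z9, Z10}.
Not covered: Z3, Z6, Z11 — 3 elements.

3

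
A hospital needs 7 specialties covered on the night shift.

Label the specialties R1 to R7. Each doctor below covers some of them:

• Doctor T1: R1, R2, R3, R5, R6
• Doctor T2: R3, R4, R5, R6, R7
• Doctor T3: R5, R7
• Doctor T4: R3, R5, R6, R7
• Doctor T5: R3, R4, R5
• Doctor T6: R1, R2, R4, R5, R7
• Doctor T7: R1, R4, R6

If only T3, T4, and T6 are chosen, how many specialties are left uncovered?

Union of T3, T4, T6 = {R1, R2, R3, R4, R5, R6, R7} — that's every specialty, so 0 are uncovered.

0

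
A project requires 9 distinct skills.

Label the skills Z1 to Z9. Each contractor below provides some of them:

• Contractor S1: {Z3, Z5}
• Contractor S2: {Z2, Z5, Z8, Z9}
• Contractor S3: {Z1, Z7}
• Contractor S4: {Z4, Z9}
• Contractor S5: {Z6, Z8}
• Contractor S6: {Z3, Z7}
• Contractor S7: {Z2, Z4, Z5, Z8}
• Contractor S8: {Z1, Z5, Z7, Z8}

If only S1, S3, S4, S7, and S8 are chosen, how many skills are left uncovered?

Union of S1, S3, S4, S7, S8 = {Z1, Z2, Z3, Z4, Z5, Z7, Z8, Z9}.
Not covered: Z6 — 1 skill.

1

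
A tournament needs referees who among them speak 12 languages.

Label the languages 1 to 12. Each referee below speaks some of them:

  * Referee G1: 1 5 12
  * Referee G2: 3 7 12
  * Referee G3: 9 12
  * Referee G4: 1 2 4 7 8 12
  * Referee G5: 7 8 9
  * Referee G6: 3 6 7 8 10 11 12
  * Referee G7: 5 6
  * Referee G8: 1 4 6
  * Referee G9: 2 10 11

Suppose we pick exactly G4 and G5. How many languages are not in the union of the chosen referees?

Union of G4, G5 = {1, 2, 4, 7, 8, 9, 12}.
Not covered: 3, 5, 6, 10, 11 — 5 languages.

5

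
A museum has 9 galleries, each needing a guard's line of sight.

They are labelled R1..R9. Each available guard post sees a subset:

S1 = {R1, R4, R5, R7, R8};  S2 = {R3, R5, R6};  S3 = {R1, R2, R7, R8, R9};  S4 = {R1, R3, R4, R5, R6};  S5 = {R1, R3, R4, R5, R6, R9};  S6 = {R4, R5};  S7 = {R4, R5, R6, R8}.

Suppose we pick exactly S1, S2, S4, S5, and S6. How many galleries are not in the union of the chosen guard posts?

1

Union of S1, S2, S4, S5, S6 = {R1, R3, R4, R5, R6, R7, R8, R9}.
Not covered: R2 — 1 gallery.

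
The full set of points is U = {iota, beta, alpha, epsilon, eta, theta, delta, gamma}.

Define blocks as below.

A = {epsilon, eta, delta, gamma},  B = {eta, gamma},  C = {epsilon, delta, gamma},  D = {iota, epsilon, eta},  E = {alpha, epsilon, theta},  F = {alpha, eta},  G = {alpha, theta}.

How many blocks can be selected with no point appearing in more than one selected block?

2

B, E are pairwise disjoint (B={eta,gamma}; E={alpha,epsilon,theta}).
Every remaining block overlaps one of these, and no 3 of the listed blocks are pairwise disjoint, so 2 is the maximum.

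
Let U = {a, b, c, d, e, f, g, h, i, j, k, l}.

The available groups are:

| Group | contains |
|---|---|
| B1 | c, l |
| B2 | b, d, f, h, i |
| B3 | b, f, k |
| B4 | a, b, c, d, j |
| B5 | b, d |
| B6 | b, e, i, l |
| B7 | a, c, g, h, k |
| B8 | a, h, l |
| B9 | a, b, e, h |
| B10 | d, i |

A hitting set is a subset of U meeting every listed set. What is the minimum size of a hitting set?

4

Take T = {d, e, k, l}. Each listed group contains at least one of these, so T is a hitting set of size 4.
No choice of 3 elements meets every group, so 4 is the minimum.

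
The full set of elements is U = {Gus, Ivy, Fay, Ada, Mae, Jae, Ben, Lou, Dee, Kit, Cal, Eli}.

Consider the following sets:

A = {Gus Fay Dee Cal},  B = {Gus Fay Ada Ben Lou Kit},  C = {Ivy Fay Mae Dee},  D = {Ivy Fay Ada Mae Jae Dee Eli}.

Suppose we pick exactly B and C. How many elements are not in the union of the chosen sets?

3

Union of B, C = {Gus, Ivy, Fay, Ada, Mae, Ben, Lou, Dee, Kit}.
Not covered: Jae, Cal, Eli — 3 elements.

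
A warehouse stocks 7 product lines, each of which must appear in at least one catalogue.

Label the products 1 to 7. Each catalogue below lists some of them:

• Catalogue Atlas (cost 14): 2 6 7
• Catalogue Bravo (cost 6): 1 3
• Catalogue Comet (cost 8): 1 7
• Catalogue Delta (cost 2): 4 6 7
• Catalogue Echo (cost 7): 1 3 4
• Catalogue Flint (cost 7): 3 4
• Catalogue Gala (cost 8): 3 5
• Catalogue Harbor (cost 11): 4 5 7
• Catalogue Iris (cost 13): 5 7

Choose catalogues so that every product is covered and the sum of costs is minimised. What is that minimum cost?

29

Atlas, Echo, Gala together cover every product (Atlas ∪ Echo ∪ Gala = {1, 2, 3, 4, 5, 6, 7}); total cost 14 + 7 + 8 = 29.
The greedy pick Delta, Bravo, Gala, Atlas costs 30; no covering selection beats 29.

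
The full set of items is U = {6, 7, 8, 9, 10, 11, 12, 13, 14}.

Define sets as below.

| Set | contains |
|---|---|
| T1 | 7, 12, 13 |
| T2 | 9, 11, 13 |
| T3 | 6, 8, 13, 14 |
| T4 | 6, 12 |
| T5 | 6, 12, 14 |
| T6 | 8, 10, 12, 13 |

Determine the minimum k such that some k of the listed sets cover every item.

T1, T2, T5, and T6 cover everything between them: the union {6, 7, 8, 9, 10, 11, 12, 13, 14} is all of U.
Only T6 contains 10, so T6 is forced; the remaining 5 items need at least 3 more sets (each remaining set adds at most 2) — so at least 4 sets are needed, and 4 is optimal.

4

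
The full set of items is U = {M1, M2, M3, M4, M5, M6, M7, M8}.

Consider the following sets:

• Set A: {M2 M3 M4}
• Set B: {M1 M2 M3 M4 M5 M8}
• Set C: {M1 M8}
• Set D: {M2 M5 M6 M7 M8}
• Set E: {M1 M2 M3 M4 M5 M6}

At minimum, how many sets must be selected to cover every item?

2

D and E together: D ∪ E = {M1, M2, M3, M4, M5, M6, M7, M8} — every item is covered.
No single set has all 8 items (the largest, B, has 6), so 2 is optimal.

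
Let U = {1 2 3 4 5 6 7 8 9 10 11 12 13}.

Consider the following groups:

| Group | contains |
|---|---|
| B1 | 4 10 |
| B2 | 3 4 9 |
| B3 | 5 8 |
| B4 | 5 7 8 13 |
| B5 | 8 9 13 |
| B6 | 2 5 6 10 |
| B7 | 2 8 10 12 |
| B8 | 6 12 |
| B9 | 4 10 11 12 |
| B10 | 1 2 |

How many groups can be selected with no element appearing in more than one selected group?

B1, B5, B8, B10 are pairwise disjoint (B1={4,10}; B5={8,9,13}; B8={6,12}; B10={1,2}).
Every remaining group overlaps one of these, and no 5 of the listed groups are pairwise disjoint, so 4 is the maximum.

4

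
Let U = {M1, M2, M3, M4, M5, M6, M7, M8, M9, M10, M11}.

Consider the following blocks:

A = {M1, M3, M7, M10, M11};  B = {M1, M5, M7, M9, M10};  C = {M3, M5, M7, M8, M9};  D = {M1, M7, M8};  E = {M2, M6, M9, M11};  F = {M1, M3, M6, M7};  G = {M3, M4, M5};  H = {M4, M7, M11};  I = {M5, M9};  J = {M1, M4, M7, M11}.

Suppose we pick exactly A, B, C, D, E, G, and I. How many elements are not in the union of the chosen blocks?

0

Union of A, B, C, D, E, G, I = {M1, M2, M3, M4, M5, M6, M7, M8, M9, M10, M11} — that's every element, so 0 are uncovered.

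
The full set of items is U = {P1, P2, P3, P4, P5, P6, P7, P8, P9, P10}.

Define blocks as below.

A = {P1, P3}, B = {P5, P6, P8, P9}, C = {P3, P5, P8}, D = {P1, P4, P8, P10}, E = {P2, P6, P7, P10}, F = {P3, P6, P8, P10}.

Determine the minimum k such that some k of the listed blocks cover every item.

4

Take {A, B, D, E}. Their union is {P1, P2, P3, P4, P5, P6, P7, P8, P9, P10}, which is all 10 items.
No 3 of the 6 blocks cover everything (all 20 combinations miss at least one item), so 4 is optimal.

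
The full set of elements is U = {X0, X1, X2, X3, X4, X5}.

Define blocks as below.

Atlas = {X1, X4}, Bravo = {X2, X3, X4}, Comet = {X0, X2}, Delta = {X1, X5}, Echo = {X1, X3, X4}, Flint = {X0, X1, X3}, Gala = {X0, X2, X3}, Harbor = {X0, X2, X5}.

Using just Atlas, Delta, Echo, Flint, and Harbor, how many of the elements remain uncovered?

Union of Atlas, Delta, Echo, Flint, Harbor = {X0, X1, X2, X3, X4, X5} — that's every element, so 0 are uncovered.

0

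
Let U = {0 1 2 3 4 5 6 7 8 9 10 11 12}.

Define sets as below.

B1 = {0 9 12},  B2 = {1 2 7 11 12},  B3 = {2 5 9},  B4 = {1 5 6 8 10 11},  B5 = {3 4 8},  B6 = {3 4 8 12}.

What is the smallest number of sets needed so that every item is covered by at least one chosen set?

Take {B1, B2, B4, B5}. Their union is {0, 1, 2, 3, 4, 5, 6, 7, 8, 9, 10, 11, 12}, which is all 13 items.
Only B4 contains 6, so B4 is forced; the remaining 7 items need at least 3 more sets (each remaining set adds at most 3) — so at least 4 sets are needed, and 4 is optimal.

4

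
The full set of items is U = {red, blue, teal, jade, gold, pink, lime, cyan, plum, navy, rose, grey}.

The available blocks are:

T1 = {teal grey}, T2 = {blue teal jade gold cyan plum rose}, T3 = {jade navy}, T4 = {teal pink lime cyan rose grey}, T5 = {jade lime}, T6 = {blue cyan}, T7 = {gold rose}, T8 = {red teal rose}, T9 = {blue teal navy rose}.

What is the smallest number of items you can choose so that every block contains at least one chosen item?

4

H = {blue, jade, rose, grey} meets every block (each contains at least one member of H), and |H| = 4.
The blocks T1, T5, T6, T7 are pairwise disjoint, so any hitting set needs a separate item for each — at least 4. Hence 4 is optimal.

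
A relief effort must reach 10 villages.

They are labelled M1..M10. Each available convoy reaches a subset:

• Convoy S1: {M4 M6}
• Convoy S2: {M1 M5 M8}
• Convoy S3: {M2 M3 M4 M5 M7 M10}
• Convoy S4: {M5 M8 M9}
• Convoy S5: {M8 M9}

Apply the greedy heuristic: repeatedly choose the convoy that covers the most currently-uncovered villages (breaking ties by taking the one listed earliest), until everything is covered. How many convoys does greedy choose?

4

Greedy: pick S3 (covers 6 new) → pick S2 (covers 2 new) → pick S1 (covers 1 new) → pick S4 (covers 1 new). Total picks: 4.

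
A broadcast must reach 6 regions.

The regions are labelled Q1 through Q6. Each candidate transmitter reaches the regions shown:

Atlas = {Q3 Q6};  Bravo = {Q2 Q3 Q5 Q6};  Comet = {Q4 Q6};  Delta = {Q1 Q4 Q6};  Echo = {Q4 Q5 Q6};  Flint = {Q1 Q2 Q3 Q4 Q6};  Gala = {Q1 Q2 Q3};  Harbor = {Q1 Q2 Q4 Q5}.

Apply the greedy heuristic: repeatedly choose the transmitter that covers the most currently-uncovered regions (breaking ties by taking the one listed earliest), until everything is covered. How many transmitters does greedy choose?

2

Greedy: pick Flint (covers 5 new) → pick Bravo (covers 1 new). Total picks: 2.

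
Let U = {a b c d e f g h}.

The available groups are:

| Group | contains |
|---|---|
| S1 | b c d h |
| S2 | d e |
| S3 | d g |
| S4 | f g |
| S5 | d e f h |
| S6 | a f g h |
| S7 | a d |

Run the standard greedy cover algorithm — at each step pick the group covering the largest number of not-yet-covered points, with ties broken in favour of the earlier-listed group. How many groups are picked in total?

Greedy: pick S1 (covers 4 new) → pick S6 (covers 3 new) → pick S2 (covers 1 new). Total picks: 3.

3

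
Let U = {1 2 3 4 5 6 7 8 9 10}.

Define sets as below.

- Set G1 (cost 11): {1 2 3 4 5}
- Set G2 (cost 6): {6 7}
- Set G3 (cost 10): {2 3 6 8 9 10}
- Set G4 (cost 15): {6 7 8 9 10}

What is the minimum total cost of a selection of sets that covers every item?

G1, G4 together cover every item (G1 ∪ G4 = {1, 2, 3, 4, 5, 6, 7, 8, 9, 10}); total cost 11 + 15 = 26.
The greedy pick G3, G1, G2 costs 27; no covering selection beats 26.

26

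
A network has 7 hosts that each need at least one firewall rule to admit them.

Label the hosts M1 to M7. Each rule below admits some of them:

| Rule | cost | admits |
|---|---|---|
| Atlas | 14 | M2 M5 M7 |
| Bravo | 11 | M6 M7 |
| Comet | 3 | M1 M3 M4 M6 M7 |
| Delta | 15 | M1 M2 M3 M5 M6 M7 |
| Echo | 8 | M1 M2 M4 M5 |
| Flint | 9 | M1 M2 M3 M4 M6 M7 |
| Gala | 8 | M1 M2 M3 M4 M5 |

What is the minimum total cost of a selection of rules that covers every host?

11

Comet, Echo together cover every host (Comet ∪ Echo = {M1, M2, M3, M4, M5, M6, M7}); total cost 3 + 8 = 11.
No covering selection has total cost below 11.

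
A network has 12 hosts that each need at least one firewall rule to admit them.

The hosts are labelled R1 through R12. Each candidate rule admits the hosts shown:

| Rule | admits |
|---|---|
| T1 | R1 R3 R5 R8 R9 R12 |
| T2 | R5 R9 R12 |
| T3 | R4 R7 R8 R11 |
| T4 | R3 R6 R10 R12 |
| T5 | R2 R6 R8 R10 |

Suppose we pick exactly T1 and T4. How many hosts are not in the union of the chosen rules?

Union of T1, T4 = {R1, R3, R5, R6, R8, R9, R10, R12}.
Not covered: R2, R4, R7, R11 — 4 hosts.

4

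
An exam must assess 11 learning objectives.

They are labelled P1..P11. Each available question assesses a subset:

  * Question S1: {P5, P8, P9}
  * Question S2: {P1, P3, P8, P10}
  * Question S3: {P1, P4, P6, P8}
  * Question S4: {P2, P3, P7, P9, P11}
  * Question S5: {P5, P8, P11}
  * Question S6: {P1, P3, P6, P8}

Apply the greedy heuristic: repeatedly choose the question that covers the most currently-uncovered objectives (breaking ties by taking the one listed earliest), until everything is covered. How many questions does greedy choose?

Greedy: pick S4 (covers 5 new) → pick S3 (covers 4 new) → pick S1 (covers 1 new) → pick S2 (covers 1 new). Total picks: 4.

4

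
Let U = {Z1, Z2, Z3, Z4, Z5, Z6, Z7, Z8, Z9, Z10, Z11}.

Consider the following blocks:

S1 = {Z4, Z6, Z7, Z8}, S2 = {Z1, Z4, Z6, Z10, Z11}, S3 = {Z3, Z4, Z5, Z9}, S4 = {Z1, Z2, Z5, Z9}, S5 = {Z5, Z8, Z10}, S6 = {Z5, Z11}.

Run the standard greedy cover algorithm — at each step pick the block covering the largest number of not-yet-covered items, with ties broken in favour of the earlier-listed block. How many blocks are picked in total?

Greedy: pick S2 (covers 5 new) → pick S3 (covers 3 new) → pick S1 (covers 2 new) → pick S4 (covers 1 new). Total picks: 4.

4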